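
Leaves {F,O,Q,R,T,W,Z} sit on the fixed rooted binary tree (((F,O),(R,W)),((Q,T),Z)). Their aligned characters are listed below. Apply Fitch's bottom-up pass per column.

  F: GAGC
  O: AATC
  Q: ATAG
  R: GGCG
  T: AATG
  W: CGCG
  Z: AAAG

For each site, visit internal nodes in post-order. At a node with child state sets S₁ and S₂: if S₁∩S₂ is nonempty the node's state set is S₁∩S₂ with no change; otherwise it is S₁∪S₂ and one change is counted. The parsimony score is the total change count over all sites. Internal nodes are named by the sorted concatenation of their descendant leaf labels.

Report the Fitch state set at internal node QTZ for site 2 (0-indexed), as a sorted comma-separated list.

A

site 0, node FO: F={G} ∪ O={A} → {A,G} (+1)
site 0, node RW: R={G} ∪ W={C} → {C,G} (+1)
site 0, node FORW: FO={A,G} ∩ RW={C,G} → {G} (+0)
site 0, node QT: Q={A} ∩ T={A} → {A} (+0)
site 0, node QTZ: QT={A} ∩ Z={A} → {A} (+0)
site 0, node FOQRTWZ: FORW={G} ∪ QTZ={A} → {A,G} (+1)
site 1, node FO: F={A} ∩ O={A} → {A} (+0)
site 1, node RW: R={G} ∩ W={G} → {G} (+0)
site 1, node FORW: FO={A} ∪ RW={G} → {A,G} (+1)
site 1, node QT: Q={T} ∪ T={A} → {A,T} (+1)
site 1, node QTZ: QT={A,T} ∩ Z={A} → {A} (+0)
site 1, node FOQRTWZ: FORW={A,G} ∩ QTZ={A} → {A} (+0)
site 2, node FO: F={G} ∪ O={T} → {G,T} (+1)
site 2, node RW: R={C} ∩ W={C} → {C} (+0)
site 2, node FORW: FO={G,T} ∪ RW={C} → {C,G,T} (+1)
site 2, node QT: Q={A} ∪ T={T} → {A,T} (+1)
site 2, node QTZ: QT={A,T} ∩ Z={A} → {A} (+0)
site 2, node FOQRTWZ: FORW={C,G,T} ∪ QTZ={A} → {A,C,G,T} (+1)
site 3, node FO: F={C} ∩ O={C} → {C} (+0)
site 3, node RW: R={G} ∩ W={G} → {G} (+0)
site 3, node FORW: FO={C} ∪ RW={G} → {C,G} (+1)
site 3, node QT: Q={G} ∩ T={G} → {G} (+0)
site 3, node QTZ: QT={G} ∩ Z={G} → {G} (+0)
site 3, node FOQRTWZ: FORW={C,G} ∩ QTZ={G} → {G} (+0)
per-site changes: [3, 2, 4, 1]; total = 10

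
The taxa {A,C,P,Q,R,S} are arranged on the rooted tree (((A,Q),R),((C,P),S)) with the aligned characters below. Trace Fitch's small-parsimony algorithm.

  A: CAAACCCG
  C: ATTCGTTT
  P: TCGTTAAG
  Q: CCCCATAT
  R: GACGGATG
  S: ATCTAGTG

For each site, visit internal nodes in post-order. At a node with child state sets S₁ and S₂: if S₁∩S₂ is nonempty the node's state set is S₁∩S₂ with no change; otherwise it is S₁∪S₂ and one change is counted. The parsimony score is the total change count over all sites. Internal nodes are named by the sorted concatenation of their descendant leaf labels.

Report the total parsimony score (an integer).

site 0, node AQ: A={C} ∩ Q={C} → {C} (+0)
site 0, node AQR: AQ={C} ∪ R={G} → {C,G} (+1)
site 0, node CP: C={A} ∪ P={T} → {A,T} (+1)
site 0, node CPS: CP={A,T} ∩ S={A} → {A} (+0)
site 0, node ACPQRS: AQR={C,G} ∪ CPS={A} → {A,C,G} (+1)
site 1, node AQ: A={A} ∪ Q={C} → {A,C} (+1)
site 1, node AQR: AQ={A,C} ∩ R={A} → {A} (+0)
site 1, node CP: C={T} ∪ P={C} → {C,T} (+1)
site 1, node CPS: CP={C,T} ∩ S={T} → {T} (+0)
site 1, node ACPQRS: AQR={A} ∪ CPS={T} → {A,T} (+1)
site 2, node AQ: A={A} ∪ Q={C} → {A,C} (+1)
site 2, node AQR: AQ={A,C} ∩ R={C} → {C} (+0)
site 2, node CP: C={T} ∪ P={G} → {G,T} (+1)
site 2, node CPS: CP={G,T} ∪ S={C} → {C,G,T} (+1)
site 2, node ACPQRS: AQR={C} ∩ CPS={C,G,T} → {C} (+0)
site 3, node AQ: A={A} ∪ Q={C} → {A,C} (+1)
site 3, node AQR: AQ={A,C} ∪ R={G} → {A,C,G} (+1)
site 3, node CP: C={C} ∪ P={T} → {C,T} (+1)
site 3, node CPS: CP={C,T} ∩ S={T} → {T} (+0)
site 3, node ACPQRS: AQR={A,C,G} ∪ CPS={T} → {A,C,G,T} (+1)
site 4, node AQ: A={C} ∪ Q={A} → {A,C} (+1)
site 4, node AQR: AQ={A,C} ∪ R={G} → {A,C,G} (+1)
site 4, node CP: C={G} ∪ P={T} → {G,T} (+1)
site 4, node CPS: CP={G,T} ∪ S={A} → {A,G,T} (+1)
site 4, node ACPQRS: AQR={A,C,G} ∩ CPS={A,G,T} → {A,G} (+0)
site 5, node AQ: A={C} ∪ Q={T} → {C,T} (+1)
site 5, node AQR: AQ={C,T} ∪ R={A} → {A,C,T} (+1)
site 5, node CP: C={T} ∪ P={A} → {A,T} (+1)
site 5, node CPS: CP={A,T} ∪ S={G} → {A,G,T} (+1)
site 5, node ACPQRS: AQR={A,C,T} ∩ CPS={A,G,T} → {A,T} (+0)
site 6, node AQ: A={C} ∪ Q={A} → {A,C} (+1)
site 6, node AQR: AQ={A,C} ∪ R={T} → {A,C,T} (+1)
site 6, node CP: C={T} ∪ P={A} → {A,T} (+1)
site 6, node CPS: CP={A,T} ∩ S={T} → {T} (+0)
site 6, node ACPQRS: AQR={A,C,T} ∩ CPS={T} → {T} (+0)
site 7, node AQ: A={G} ∪ Q={T} → {G,T} (+1)
site 7, node AQR: AQ={G,T} ∩ R={G} → {G} (+0)
site 7, node CP: C={T} ∪ P={G} → {G,T} (+1)
site 7, node CPS: CP={G,T} ∩ S={G} → {G} (+0)
site 7, node ACPQRS: AQR={G} ∩ CPS={G} → {G} (+0)
per-site changes: [3, 3, 3, 4, 4, 4, 3, 2]; total = 26

26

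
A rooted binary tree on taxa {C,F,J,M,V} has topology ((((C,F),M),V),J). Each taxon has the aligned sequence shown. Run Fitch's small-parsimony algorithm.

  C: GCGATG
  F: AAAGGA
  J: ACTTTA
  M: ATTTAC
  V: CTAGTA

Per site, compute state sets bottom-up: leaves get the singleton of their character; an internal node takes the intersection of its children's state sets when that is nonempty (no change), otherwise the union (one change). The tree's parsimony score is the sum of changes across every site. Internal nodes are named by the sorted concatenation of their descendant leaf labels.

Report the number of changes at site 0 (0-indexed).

2

CF@0: {G} ∪ {A} = {A,G} (union, +1)
CFM@0: {A,G} ∩ {A} = {A} (intersection, +0)
CFMV@0: {A} ∪ {C} = {A,C} (union, +1)
CFJMV@0: {A,C} ∩ {A} = {A} (intersection, +0)
CF@1: {C} ∪ {A} = {A,C} (union, +1)
CFM@1: {A,C} ∪ {T} = {A,C,T} (union, +1)
CFMV@1: {A,C,T} ∩ {T} = {T} (intersection, +0)
CFJMV@1: {T} ∪ {C} = {C,T} (union, +1)
CF@2: {G} ∪ {A} = {A,G} (union, +1)
CFM@2: {A,G} ∪ {T} = {A,G,T} (union, +1)
CFMV@2: {A,G,T} ∩ {A} = {A} (intersection, +0)
CFJMV@2: {A} ∪ {T} = {A,T} (union, +1)
CF@3: {A} ∪ {G} = {A,G} (union, +1)
CFM@3: {A,G} ∪ {T} = {A,G,T} (union, +1)
CFMV@3: {A,G,T} ∩ {G} = {G} (intersection, +0)
CFJMV@3: {G} ∪ {T} = {G,T} (union, +1)
CF@4: {T} ∪ {G} = {G,T} (union, +1)
CFM@4: {G,T} ∪ {A} = {A,G,T} (union, +1)
CFMV@4: {A,G,T} ∩ {T} = {T} (intersection, +0)
CFJMV@4: {T} ∩ {T} = {T} (intersection, +0)
CF@5: {G} ∪ {A} = {A,G} (union, +1)
CFM@5: {A,G} ∪ {C} = {A,C,G} (union, +1)
CFMV@5: {A,C,G} ∩ {A} = {A} (intersection, +0)
CFJMV@5: {A} ∩ {A} = {A} (intersection, +0)
per-site changes: [2, 3, 3, 3, 2, 2]; total = 15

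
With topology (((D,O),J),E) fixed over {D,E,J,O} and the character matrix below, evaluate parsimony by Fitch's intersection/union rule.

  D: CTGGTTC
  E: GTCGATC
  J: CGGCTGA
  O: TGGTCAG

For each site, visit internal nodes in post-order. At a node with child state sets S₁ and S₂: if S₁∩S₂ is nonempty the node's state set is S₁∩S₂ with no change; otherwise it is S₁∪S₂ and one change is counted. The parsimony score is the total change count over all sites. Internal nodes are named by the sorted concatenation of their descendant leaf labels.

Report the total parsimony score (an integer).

site 0, node DO: D={C} ∪ O={T} → {C,T} (+1)
site 0, node DJO: DO={C,T} ∩ J={C} → {C} (+0)
site 0, node DEJO: DJO={C} ∪ E={G} → {C,G} (+1)
site 1, node DO: D={T} ∪ O={G} → {G,T} (+1)
site 1, node DJO: DO={G,T} ∩ J={G} → {G} (+0)
site 1, node DEJO: DJO={G} ∪ E={T} → {G,T} (+1)
site 2, node DO: D={G} ∩ O={G} → {G} (+0)
site 2, node DJO: DO={G} ∩ J={G} → {G} (+0)
site 2, node DEJO: DJO={G} ∪ E={C} → {C,G} (+1)
site 3, node DO: D={G} ∪ O={T} → {G,T} (+1)
site 3, node DJO: DO={G,T} ∪ J={C} → {C,G,T} (+1)
site 3, node DEJO: DJO={C,G,T} ∩ E={G} → {G} (+0)
site 4, node DO: D={T} ∪ O={C} → {C,T} (+1)
site 4, node DJO: DO={C,T} ∩ J={T} → {T} (+0)
site 4, node DEJO: DJO={T} ∪ E={A} → {A,T} (+1)
site 5, node DO: D={T} ∪ O={A} → {A,T} (+1)
site 5, node DJO: DO={A,T} ∪ J={G} → {A,G,T} (+1)
site 5, node DEJO: DJO={A,G,T} ∩ E={T} → {T} (+0)
site 6, node DO: D={C} ∪ O={G} → {C,G} (+1)
site 6, node DJO: DO={C,G} ∪ J={A} → {A,C,G} (+1)
site 6, node DEJO: DJO={A,C,G} ∩ E={C} → {C} (+0)
per-site changes: [2, 2, 1, 2, 2, 2, 2]; total = 13

13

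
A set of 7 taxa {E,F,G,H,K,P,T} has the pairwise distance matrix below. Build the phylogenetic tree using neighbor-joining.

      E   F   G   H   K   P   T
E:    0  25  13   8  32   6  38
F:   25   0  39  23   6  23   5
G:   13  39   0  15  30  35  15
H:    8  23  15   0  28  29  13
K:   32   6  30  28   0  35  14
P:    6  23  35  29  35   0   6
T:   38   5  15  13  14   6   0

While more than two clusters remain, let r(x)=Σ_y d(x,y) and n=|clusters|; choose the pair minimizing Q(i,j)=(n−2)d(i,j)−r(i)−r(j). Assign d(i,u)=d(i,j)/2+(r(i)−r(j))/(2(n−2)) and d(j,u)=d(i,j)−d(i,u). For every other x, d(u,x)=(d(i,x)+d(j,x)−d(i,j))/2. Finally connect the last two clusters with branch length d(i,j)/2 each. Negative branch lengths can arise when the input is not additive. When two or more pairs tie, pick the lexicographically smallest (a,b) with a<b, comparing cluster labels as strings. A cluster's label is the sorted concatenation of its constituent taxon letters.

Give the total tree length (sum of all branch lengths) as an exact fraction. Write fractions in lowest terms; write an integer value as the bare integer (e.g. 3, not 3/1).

1. join F+K (d=6, Q=-236) ⇒ FK; edges |F|=3/5, |K|=27/5
  updated: d(E,FK)=51/2, d(FK,G)=63/2, d(FK,H)=45/2, d(FK,P)=26, d(FK,T)=13/2
2. join E+P (d=6, Q=-337/2) ⇒ EP; edges |E|=25/16, |P|=71/16
  updated: d(EP,FK)=91/4, d(EP,G)=21, d(EP,H)=31/2, d(EP,T)=19
3. join FK+T (d=13/2, Q=-469/4) ⇒ FKT; edges |FK|=197/24, |T|=-41/24
  updated: d(EP,FKT)=141/8, d(FKT,G)=20, d(FKT,H)=29/2
4. join EP+FKT (d=141/8, Q=-71) ⇒ EFKPT; edges |EP|=149/16, |FKT|=133/16
  updated: d(EFKPT,G)=187/16, d(EFKPT,H)=99/16
5. join EFKPT+G (d=187/16, Q=-263/8) ⇒ EFGKPT; edges |EFKPT|=23/16, |G|=41/4
  updated: d(EFGKPT,H)=19/4
6. join EFGKPT+H (d=19/4) ⇒ EFGHKPT; edges |EFGKPT|=19/8, |H|=19/8
final tree: ((((E:25/16,P:71/16):149/16,((F:3/5,K:27/5):197/24,T:-41/24):133/16):23/16,G:41/4):19/8,H:19/8)
total length: 841/16

841/16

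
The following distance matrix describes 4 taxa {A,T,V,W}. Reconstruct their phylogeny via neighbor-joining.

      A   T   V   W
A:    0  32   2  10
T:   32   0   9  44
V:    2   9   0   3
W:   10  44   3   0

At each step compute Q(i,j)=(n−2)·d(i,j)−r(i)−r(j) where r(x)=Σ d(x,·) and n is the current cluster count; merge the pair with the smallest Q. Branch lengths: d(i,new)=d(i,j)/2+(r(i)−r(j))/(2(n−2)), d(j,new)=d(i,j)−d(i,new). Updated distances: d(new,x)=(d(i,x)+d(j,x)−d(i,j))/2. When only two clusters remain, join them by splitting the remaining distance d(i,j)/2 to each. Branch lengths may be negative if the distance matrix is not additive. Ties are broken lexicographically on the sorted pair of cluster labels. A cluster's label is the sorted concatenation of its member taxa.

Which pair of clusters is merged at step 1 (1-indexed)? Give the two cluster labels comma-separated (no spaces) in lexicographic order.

A,W

iteration 1: select A,W (d=10, Q=-81); attach at lengths (7/4, 33/4); label the merged cluster AW
  updated: d(AW,T)=33, d(AW,V)=-5/2
iteration 2: select AW,T (d=33, Q=-79/2); attach at lengths (43/4, 89/4); label the merged cluster ATW
  updated: d(ATW,V)=-53/4
iteration 3: select ATW,V (d=-53/4); attach at lengths (-53/8, -53/8); label the merged cluster ATVW
final tree: (((A:7/4,W:33/4):43/4,T:89/4):-53/8,V:-53/8)
total length: 119/4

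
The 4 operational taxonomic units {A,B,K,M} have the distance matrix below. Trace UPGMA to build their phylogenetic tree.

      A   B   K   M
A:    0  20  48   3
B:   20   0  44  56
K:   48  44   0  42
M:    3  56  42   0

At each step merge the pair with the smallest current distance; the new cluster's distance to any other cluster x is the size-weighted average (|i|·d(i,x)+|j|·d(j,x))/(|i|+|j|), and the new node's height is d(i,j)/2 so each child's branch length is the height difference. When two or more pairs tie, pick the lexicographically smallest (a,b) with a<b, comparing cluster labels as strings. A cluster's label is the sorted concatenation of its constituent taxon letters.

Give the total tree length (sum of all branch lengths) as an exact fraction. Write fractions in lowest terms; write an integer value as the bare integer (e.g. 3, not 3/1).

391/6

step 1: merge (A,M) at d=3; branch lengths A→3/2, M→3/2; new cluster AM
  updated: d(AM,B)=38, d(AM,K)=45
step 2: merge (AM,B) at d=38; branch lengths AM→35/2, B→19; new cluster ABM
  updated: d(ABM,K)=134/3
step 3: merge (ABM,K) at d=134/3; branch lengths ABM→10/3, K→67/3; new cluster ABKM
final tree: (((A:3/2,M:3/2):35/2,B:19):10/3,K:67/3)
total length: 391/6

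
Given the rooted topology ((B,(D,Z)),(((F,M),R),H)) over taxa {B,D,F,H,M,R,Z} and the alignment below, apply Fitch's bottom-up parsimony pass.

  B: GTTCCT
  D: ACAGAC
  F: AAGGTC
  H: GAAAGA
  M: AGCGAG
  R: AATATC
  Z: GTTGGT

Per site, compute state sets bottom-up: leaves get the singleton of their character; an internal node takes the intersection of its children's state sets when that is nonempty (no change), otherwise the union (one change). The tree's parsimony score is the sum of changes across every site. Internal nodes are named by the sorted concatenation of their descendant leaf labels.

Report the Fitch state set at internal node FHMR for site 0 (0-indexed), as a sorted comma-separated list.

A,G

site 0, node DZ: D={A} ∪ Z={G} → {A,G} (+1)
site 0, node BDZ: B={G} ∩ DZ={A,G} → {G} (+0)
site 0, node FM: F={A} ∩ M={A} → {A} (+0)
site 0, node FMR: FM={A} ∩ R={A} → {A} (+0)
site 0, node FHMR: FMR={A} ∪ H={G} → {A,G} (+1)
site 0, node BDFHMRZ: BDZ={G} ∩ FHMR={A,G} → {G} (+0)
site 1, node DZ: D={C} ∪ Z={T} → {C,T} (+1)
site 1, node BDZ: B={T} ∩ DZ={C,T} → {T} (+0)
site 1, node FM: F={A} ∪ M={G} → {A,G} (+1)
site 1, node FMR: FM={A,G} ∩ R={A} → {A} (+0)
site 1, node FHMR: FMR={A} ∩ H={A} → {A} (+0)
site 1, node BDFHMRZ: BDZ={T} ∪ FHMR={A} → {A,T} (+1)
site 2, node DZ: D={A} ∪ Z={T} → {A,T} (+1)
site 2, node BDZ: B={T} ∩ DZ={A,T} → {T} (+0)
site 2, node FM: F={G} ∪ M={C} → {C,G} (+1)
site 2, node FMR: FM={C,G} ∪ R={T} → {C,G,T} (+1)
site 2, node FHMR: FMR={C,G,T} ∪ H={A} → {A,C,G,T} (+1)
site 2, node BDFHMRZ: BDZ={T} ∩ FHMR={A,C,G,T} → {T} (+0)
site 3, node DZ: D={G} ∩ Z={G} → {G} (+0)
site 3, node BDZ: B={C} ∪ DZ={G} → {C,G} (+1)
site 3, node FM: F={G} ∩ M={G} → {G} (+0)
site 3, node FMR: FM={G} ∪ R={A} → {A,G} (+1)
site 3, node FHMR: FMR={A,G} ∩ H={A} → {A} (+0)
site 3, node BDFHMRZ: BDZ={C,G} ∪ FHMR={A} → {A,C,G} (+1)
site 4, node DZ: D={A} ∪ Z={G} → {A,G} (+1)
site 4, node BDZ: B={C} ∪ DZ={A,G} → {A,C,G} (+1)
site 4, node FM: F={T} ∪ M={A} → {A,T} (+1)
site 4, node FMR: FM={A,T} ∩ R={T} → {T} (+0)
site 4, node FHMR: FMR={T} ∪ H={G} → {G,T} (+1)
site 4, node BDFHMRZ: BDZ={A,C,G} ∩ FHMR={G,T} → {G} (+0)
site 5, node DZ: D={C} ∪ Z={T} → {C,T} (+1)
site 5, node BDZ: B={T} ∩ DZ={C,T} → {T} (+0)
site 5, node FM: F={C} ∪ M={G} → {C,G} (+1)
site 5, node FMR: FM={C,G} ∩ R={C} → {C} (+0)
site 5, node FHMR: FMR={C} ∪ H={A} → {A,C} (+1)
site 5, node BDFHMRZ: BDZ={T} ∪ FHMR={A,C} → {A,C,T} (+1)
per-site changes: [2, 3, 4, 3, 4, 4]; total = 20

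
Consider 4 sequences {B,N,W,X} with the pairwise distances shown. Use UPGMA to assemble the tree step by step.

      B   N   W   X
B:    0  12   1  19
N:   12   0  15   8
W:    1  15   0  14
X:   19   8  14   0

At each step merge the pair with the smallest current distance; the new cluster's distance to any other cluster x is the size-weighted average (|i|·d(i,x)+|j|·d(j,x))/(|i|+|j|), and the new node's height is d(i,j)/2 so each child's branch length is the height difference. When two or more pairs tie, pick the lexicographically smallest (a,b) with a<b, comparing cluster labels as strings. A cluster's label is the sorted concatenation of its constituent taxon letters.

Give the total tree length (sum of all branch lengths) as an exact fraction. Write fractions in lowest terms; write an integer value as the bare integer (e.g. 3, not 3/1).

39/2

step 1: merge (B,W) at d=1; branch lengths B→1/2, W→1/2; new cluster BW
  updated: d(BW,N)=27/2, d(BW,X)=33/2
step 2: merge (N,X) at d=8; branch lengths N→4, X→4; new cluster NX
  updated: d(BW,NX)=15
step 3: merge (BW,NX) at d=15; branch lengths BW→7, NX→7/2; new cluster BNWX
final tree: ((B:1/2,W:1/2):7,(N:4,X:4):7/2)
total length: 39/2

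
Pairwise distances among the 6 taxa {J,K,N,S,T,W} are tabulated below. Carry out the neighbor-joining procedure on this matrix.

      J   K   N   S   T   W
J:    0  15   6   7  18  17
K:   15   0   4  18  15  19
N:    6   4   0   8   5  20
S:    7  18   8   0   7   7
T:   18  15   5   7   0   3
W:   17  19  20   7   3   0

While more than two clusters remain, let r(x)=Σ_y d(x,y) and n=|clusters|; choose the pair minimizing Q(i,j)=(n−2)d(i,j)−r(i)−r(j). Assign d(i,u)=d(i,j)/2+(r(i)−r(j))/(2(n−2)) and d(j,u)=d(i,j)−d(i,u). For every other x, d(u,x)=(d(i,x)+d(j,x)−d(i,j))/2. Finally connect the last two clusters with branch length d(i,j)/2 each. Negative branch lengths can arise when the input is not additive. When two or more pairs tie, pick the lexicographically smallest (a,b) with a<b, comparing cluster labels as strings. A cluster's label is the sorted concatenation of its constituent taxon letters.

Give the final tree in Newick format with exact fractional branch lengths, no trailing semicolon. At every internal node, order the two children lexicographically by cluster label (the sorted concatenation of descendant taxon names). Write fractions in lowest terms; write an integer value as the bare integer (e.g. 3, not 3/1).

(((J:71/16,(S:7/6,(T:-3/4,W:15/4):13/3):69/16):65/16,K:97/16):-33/32,N:-33/32)

step 1: merge (T,W) at d=3, Q=-102; branch lengths T→-3/4, W→15/4; new cluster TW
  updated: d(J,TW)=16, d(K,TW)=31/2, d(N,TW)=11, d(S,TW)=11/2
step 2: merge (S,TW) at d=11/2, Q=-70; branch lengths S→7/6, TW→13/3; new cluster STW
  updated: d(J,STW)=35/4, d(K,STW)=14, d(N,STW)=27/4
step 3: merge (J,STW) at d=35/4, Q=-167/4; branch lengths J→71/16, STW→69/16; new cluster JSTW
  updated: d(JSTW,K)=81/8, d(JSTW,N)=2
step 4: merge (JSTW,K) at d=81/8, Q=-129/8; branch lengths JSTW→65/16, K→97/16; new cluster JKSTW
  updated: d(JKSTW,N)=-33/16
step 5: merge (JKSTW,N) at d=-33/16; branch lengths JKSTW→-33/32, N→-33/32; new cluster JKNSTW
final tree: (((J:71/16,(S:7/6,(T:-3/4,W:15/4):13/3):69/16):65/16,K:97/16):-33/32,N:-33/32)
total length: 405/16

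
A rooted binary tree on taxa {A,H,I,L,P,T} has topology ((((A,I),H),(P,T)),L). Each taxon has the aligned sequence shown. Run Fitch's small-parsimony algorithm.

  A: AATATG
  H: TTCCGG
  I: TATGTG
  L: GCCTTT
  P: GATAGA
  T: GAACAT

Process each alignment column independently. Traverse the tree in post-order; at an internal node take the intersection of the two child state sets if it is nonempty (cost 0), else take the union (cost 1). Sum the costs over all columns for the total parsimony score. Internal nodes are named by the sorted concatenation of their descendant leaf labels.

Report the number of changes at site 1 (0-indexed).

AI@0: {A} ∪ {T} = {A,T} (union, +1)
AHI@0: {A,T} ∩ {T} = {T} (intersection, +0)
PT@0: {G} ∩ {G} = {G} (intersection, +0)
AHIPT@0: {T} ∪ {G} = {G,T} (union, +1)
AHILPT@0: {G,T} ∩ {G} = {G} (intersection, +0)
AI@1: {A} ∩ {A} = {A} (intersection, +0)
AHI@1: {A} ∪ {T} = {A,T} (union, +1)
PT@1: {A} ∩ {A} = {A} (intersection, +0)
AHIPT@1: {A,T} ∩ {A} = {A} (intersection, +0)
AHILPT@1: {A} ∪ {C} = {A,C} (union, +1)
AI@2: {T} ∩ {T} = {T} (intersection, +0)
AHI@2: {T} ∪ {C} = {C,T} (union, +1)
PT@2: {T} ∪ {A} = {A,T} (union, +1)
AHIPT@2: {C,T} ∩ {A,T} = {T} (intersection, +0)
AHILPT@2: {T} ∪ {C} = {C,T} (union, +1)
AI@3: {A} ∪ {G} = {A,G} (union, +1)
AHI@3: {A,G} ∪ {C} = {A,C,G} (union, +1)
PT@3: {A} ∪ {C} = {A,C} (union, +1)
AHIPT@3: {A,C,G} ∩ {A,C} = {A,C} (intersection, +0)
AHILPT@3: {A,C} ∪ {T} = {A,C,T} (union, +1)
AI@4: {T} ∩ {T} = {T} (intersection, +0)
AHI@4: {T} ∪ {G} = {G,T} (union, +1)
PT@4: {G} ∪ {A} = {A,G} (union, +1)
AHIPT@4: {G,T} ∩ {A,G} = {G} (intersection, +0)
AHILPT@4: {G} ∪ {T} = {G,T} (union, +1)
AI@5: {G} ∩ {G} = {G} (intersection, +0)
AHI@5: {G} ∩ {G} = {G} (intersection, +0)
PT@5: {A} ∪ {T} = {A,T} (union, +1)
AHIPT@5: {G} ∪ {A,T} = {A,G,T} (union, +1)
AHILPT@5: {A,G,T} ∩ {T} = {T} (intersection, +0)
per-site changes: [2, 2, 3, 4, 3, 2]; total = 16

2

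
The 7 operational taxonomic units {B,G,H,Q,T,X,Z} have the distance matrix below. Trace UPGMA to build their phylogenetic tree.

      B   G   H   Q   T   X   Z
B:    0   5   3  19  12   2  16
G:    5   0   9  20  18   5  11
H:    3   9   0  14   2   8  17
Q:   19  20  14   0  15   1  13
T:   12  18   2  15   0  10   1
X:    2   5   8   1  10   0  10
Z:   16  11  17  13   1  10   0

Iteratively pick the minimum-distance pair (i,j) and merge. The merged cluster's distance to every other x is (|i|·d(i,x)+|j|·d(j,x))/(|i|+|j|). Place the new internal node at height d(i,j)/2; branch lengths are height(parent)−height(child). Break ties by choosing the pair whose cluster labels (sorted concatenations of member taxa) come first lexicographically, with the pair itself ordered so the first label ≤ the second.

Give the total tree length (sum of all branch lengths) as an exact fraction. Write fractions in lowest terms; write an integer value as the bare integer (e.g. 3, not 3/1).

1. join Q+X (d=1) ⇒ QX; edges |Q|=1/2, |X|=1/2
  updated: d(B,QX)=21/2, d(G,QX)=25/2, d(H,QX)=11, d(QX,T)=25/2, d(QX,Z)=23/2
2. join T+Z (d=1) ⇒ TZ; edges |T|=1/2, |Z|=1/2
  updated: d(B,TZ)=14, d(G,TZ)=29/2, d(H,TZ)=19/2, d(QX,TZ)=12
3. join B+H (d=3) ⇒ BH; edges |B|=3/2, |H|=3/2
  updated: d(BH,G)=7, d(BH,QX)=43/4, d(BH,TZ)=47/4
4. join BH+G (d=7) ⇒ BGH; edges |BH|=2, |G|=7/2
  updated: d(BGH,QX)=34/3, d(BGH,TZ)=38/3
5. join BGH+QX (d=34/3) ⇒ BGHQX; edges |BGH|=13/6, |QX|=31/6
  updated: d(BGHQX,TZ)=62/5
6. join BGHQX+TZ (d=62/5) ⇒ BGHQTXZ; edges |BGHQX|=8/15, |TZ|=57/10
final tree: ((((B:3/2,H:3/2):2,G:7/2):13/6,(Q:1/2,X:1/2):31/6):8/15,(T:1/2,Z:1/2):57/10)
total length: 361/15

361/15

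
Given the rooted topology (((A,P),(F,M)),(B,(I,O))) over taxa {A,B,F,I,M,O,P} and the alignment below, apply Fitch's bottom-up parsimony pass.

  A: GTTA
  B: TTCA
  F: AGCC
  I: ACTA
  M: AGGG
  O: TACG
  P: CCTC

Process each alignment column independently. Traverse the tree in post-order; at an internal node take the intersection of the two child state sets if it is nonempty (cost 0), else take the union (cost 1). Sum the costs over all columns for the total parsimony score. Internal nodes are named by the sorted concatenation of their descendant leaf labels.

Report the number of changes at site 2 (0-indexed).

[col 0] AP: children A:{G}, P:{C} ∪→ {C,G}; cost 1
[col 0] FM: children F:{A}, M:{A} ∩→ {A}; cost 0
[col 0] AFMP: children AP:{C,G}, FM:{A} ∪→ {A,C,G}; cost 1
[col 0] IO: children I:{A}, O:{T} ∪→ {A,T}; cost 1
[col 0] BIO: children B:{T}, IO:{A,T} ∩→ {T}; cost 0
[col 0] ABFIMOP: children AFMP:{A,C,G}, BIO:{T} ∪→ {A,C,G,T}; cost 1
[col 1] AP: children A:{T}, P:{C} ∪→ {C,T}; cost 1
[col 1] FM: children F:{G}, M:{G} ∩→ {G}; cost 0
[col 1] AFMP: children AP:{C,T}, FM:{G} ∪→ {C,G,T}; cost 1
[col 1] IO: children I:{C}, O:{A} ∪→ {A,C}; cost 1
[col 1] BIO: children B:{T}, IO:{A,C} ∪→ {A,C,T}; cost 1
[col 1] ABFIMOP: children AFMP:{C,G,T}, BIO:{A,C,T} ∩→ {C,T}; cost 0
[col 2] AP: children A:{T}, P:{T} ∩→ {T}; cost 0
[col 2] FM: children F:{C}, M:{G} ∪→ {C,G}; cost 1
[col 2] AFMP: children AP:{T}, FM:{C,G} ∪→ {C,G,T}; cost 1
[col 2] IO: children I:{T}, O:{C} ∪→ {C,T}; cost 1
[col 2] BIO: children B:{C}, IO:{C,T} ∩→ {C}; cost 0
[col 2] ABFIMOP: children AFMP:{C,G,T}, BIO:{C} ∩→ {C}; cost 0
[col 3] AP: children A:{A}, P:{C} ∪→ {A,C}; cost 1
[col 3] FM: children F:{C}, M:{G} ∪→ {C,G}; cost 1
[col 3] AFMP: children AP:{A,C}, FM:{C,G} ∩→ {C}; cost 0
[col 3] IO: children I:{A}, O:{G} ∪→ {A,G}; cost 1
[col 3] BIO: children B:{A}, IO:{A,G} ∩→ {A}; cost 0
[col 3] ABFIMOP: children AFMP:{C}, BIO:{A} ∪→ {A,C}; cost 1
per-site changes: [4, 4, 3, 4]; total = 15

3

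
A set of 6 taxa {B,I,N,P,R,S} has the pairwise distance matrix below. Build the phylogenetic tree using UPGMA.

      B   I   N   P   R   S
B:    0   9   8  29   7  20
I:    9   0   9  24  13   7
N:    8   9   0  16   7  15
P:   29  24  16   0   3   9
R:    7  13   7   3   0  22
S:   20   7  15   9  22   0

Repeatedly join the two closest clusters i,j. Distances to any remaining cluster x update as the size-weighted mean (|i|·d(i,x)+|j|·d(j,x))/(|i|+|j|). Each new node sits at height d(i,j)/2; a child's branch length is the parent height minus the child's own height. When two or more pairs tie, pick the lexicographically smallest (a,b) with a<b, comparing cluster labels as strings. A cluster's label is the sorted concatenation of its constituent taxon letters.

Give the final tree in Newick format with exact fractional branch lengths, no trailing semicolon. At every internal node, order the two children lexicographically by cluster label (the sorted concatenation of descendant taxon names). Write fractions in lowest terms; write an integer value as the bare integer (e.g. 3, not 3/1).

(((B:4,N:4):21/8,(I:7/2,S:7/2):25/8):21/16,(P:3/2,R:3/2):103/16)

iteration 1: select P,R (d=3); attach at lengths (3/2, 3/2); label the merged cluster PR
  updated: d(B,PR)=18, d(I,PR)=37/2, d(N,PR)=23/2, d(PR,S)=31/2
iteration 2: select I,S (d=7); attach at lengths (7/2, 7/2); label the merged cluster IS
  updated: d(B,IS)=29/2, d(IS,N)=12, d(IS,PR)=17
iteration 3: select B,N (d=8); attach at lengths (4, 4); label the merged cluster BN
  updated: d(BN,IS)=53/4, d(BN,PR)=59/4
iteration 4: select BN,IS (d=53/4); attach at lengths (21/8, 25/8); label the merged cluster BINS
  updated: d(BINS,PR)=127/8
iteration 5: select BINS,PR (d=127/8); attach at lengths (21/16, 103/16); label the merged cluster BINPRS
final tree: (((B:4,N:4):21/8,(I:7/2,S:7/2):25/8):21/16,(P:3/2,R:3/2):103/16)
total length: 63/2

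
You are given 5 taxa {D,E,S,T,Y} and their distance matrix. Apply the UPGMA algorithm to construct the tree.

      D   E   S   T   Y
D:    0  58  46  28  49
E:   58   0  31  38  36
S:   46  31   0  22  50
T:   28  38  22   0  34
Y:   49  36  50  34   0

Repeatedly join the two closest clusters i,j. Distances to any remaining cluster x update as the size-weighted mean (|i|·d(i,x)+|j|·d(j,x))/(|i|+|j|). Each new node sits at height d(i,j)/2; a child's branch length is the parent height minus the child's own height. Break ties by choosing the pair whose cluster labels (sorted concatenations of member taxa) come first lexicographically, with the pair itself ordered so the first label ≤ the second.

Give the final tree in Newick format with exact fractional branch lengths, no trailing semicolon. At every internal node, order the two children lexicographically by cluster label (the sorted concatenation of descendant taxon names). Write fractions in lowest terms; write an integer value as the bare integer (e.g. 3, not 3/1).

step 1: merge (S,T) at d=22; branch lengths S→11, T→11; new cluster ST
  updated: d(D,ST)=37, d(E,ST)=69/2, d(ST,Y)=42
step 2: merge (E,ST) at d=69/2; branch lengths E→69/4, ST→25/4; new cluster EST
  updated: d(D,EST)=44, d(EST,Y)=40
step 3: merge (EST,Y) at d=40; branch lengths EST→11/4, Y→20; new cluster ESTY
  updated: d(D,ESTY)=181/4
step 4: merge (D,ESTY) at d=181/4; branch lengths D→181/8, ESTY→21/8; new cluster DESTY
final tree: (D:181/8,((E:69/4,(S:11,T:11):25/4):11/4,Y:20):21/8)
total length: 187/2

(D:181/8,((E:69/4,(S:11,T:11):25/4):11/4,Y:20):21/8)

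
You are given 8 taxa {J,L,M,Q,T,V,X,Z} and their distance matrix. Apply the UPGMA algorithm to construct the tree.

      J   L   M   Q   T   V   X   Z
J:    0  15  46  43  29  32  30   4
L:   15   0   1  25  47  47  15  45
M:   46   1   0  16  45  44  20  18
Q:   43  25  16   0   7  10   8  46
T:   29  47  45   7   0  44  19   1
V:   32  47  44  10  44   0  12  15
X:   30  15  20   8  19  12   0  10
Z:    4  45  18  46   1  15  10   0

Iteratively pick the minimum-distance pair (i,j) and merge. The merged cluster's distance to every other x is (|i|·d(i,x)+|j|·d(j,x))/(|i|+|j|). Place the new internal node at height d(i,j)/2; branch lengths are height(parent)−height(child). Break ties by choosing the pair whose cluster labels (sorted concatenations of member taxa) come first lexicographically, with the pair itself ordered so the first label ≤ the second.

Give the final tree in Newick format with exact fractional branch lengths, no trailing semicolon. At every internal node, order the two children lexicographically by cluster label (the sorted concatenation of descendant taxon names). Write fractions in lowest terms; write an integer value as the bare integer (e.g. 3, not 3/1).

(((J:33/4,(T:1/2,Z:1/2):31/4):65/12,((Q:4,X:4):3/2,V:11/2):49/6):55/24,(L:1/2,M:1/2):371/24)

1. join L+M (d=1) ⇒ LM; edges |L|=1/2, |M|=1/2
  updated: d(J,LM)=61/2, d(LM,Q)=41/2, d(LM,T)=46, d(LM,V)=91/2, d(LM,X)=35/2, d(LM,Z)=63/2
2. join T+Z (d=1) ⇒ TZ; edges |T|=1/2, |Z|=1/2
  updated: d(J,TZ)=33/2, d(LM,TZ)=155/4, d(Q,TZ)=53/2, d(TZ,V)=59/2, d(TZ,X)=29/2
3. join Q+X (d=8) ⇒ QX; edges |Q|=4, |X|=4
  updated: d(J,QX)=73/2, d(LM,QX)=19, d(QX,TZ)=41/2, d(QX,V)=11
4. join QX+V (d=11) ⇒ QVX; edges |QX|=3/2, |V|=11/2
  updated: d(J,QVX)=35, d(LM,QVX)=167/6, d(QVX,TZ)=47/2
5. join J+TZ (d=33/2) ⇒ JTZ; edges |J|=33/4, |TZ|=31/4
  updated: d(JTZ,LM)=36, d(JTZ,QVX)=82/3
6. join JTZ+QVX (d=82/3) ⇒ JQTVXZ; edges |JTZ|=65/12, |QVX|=49/6
  updated: d(JQTVXZ,LM)=383/12
7. join JQTVXZ+LM (d=383/12) ⇒ JLMQTVXZ; edges |JQTVXZ|=55/24, |LM|=371/24
final tree: (((J:33/4,(T:1/2,Z:1/2):31/4):65/12,((Q:4,X:4):3/2,V:11/2):49/6):55/24,(L:1/2,M:1/2):371/24)
total length: 193/3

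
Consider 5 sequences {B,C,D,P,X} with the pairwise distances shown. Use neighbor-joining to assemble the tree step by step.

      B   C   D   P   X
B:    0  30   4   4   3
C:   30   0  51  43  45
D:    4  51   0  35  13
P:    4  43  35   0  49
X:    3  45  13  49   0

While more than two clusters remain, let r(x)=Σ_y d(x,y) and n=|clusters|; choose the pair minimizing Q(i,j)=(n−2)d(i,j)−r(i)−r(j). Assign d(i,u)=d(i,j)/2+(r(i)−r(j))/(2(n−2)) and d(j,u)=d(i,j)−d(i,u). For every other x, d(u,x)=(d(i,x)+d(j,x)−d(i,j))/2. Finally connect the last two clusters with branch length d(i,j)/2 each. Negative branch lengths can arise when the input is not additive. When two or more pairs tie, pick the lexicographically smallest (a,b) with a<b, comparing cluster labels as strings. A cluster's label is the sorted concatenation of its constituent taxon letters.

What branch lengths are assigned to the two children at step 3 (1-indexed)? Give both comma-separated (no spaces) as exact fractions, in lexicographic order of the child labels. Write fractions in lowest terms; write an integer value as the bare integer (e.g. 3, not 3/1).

31/4,59/2

step 1: merge (D,X) at d=13, Q=-174; branch lengths D→16/3, X→23/3; new cluster DX
  updated: d(B,DX)=-3, d(C,DX)=83/2, d(DX,P)=71/2
step 2: merge (B,DX) at d=-3, Q=-111; branch lengths B→-49/4, DX→37/4; new cluster BDX
  updated: d(BDX,C)=149/4, d(BDX,P)=85/4
step 3: merge (BDX,C) at d=149/4, Q=-203/2; branch lengths BDX→31/4, C→59/2; new cluster BCDX
  updated: d(BCDX,P)=27/2
step 4: merge (BCDX,P) at d=27/2; branch lengths BCDX→27/4, P→27/4; new cluster BCDPX
final tree: (((B:-49/4,(D:16/3,X:23/3):37/4):31/4,C:59/2):27/4,P:27/4)
total length: 243/4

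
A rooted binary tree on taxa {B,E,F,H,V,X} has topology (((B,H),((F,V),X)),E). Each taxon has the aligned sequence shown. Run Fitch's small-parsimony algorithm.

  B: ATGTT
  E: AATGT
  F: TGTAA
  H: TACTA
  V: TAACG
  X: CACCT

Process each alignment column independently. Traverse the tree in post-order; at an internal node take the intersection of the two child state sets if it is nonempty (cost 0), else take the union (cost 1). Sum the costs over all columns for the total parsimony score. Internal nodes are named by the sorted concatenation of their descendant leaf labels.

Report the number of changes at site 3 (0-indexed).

BH@0: {A} ∪ {T} = {A,T} (union, +1)
FV@0: {T} ∩ {T} = {T} (intersection, +0)
FVX@0: {T} ∪ {C} = {C,T} (union, +1)
BFHVX@0: {A,T} ∩ {C,T} = {T} (intersection, +0)
BEFHVX@0: {T} ∪ {A} = {A,T} (union, +1)
BH@1: {T} ∪ {A} = {A,T} (union, +1)
FV@1: {G} ∪ {A} = {A,G} (union, +1)
FVX@1: {A,G} ∩ {A} = {A} (intersection, +0)
BFHVX@1: {A,T} ∩ {A} = {A} (intersection, +0)
BEFHVX@1: {A} ∩ {A} = {A} (intersection, +0)
BH@2: {G} ∪ {C} = {C,G} (union, +1)
FV@2: {T} ∪ {A} = {A,T} (union, +1)
FVX@2: {A,T} ∪ {C} = {A,C,T} (union, +1)
BFHVX@2: {C,G} ∩ {A,C,T} = {C} (intersection, +0)
BEFHVX@2: {C} ∪ {T} = {C,T} (union, +1)
BH@3: {T} ∩ {T} = {T} (intersection, +0)
FV@3: {A} ∪ {C} = {A,C} (union, +1)
FVX@3: {A,C} ∩ {C} = {C} (intersection, +0)
BFHVX@3: {T} ∪ {C} = {C,T} (union, +1)
BEFHVX@3: {C,T} ∪ {G} = {C,G,T} (union, +1)
BH@4: {T} ∪ {A} = {A,T} (union, +1)
FV@4: {A} ∪ {G} = {A,G} (union, +1)
FVX@4: {A,G} ∪ {T} = {A,G,T} (union, +1)
BFHVX@4: {A,T} ∩ {A,G,T} = {A,T} (intersection, +0)
BEFHVX@4: {A,T} ∩ {T} = {T} (intersection, +0)
per-site changes: [3, 2, 4, 3, 3]; total = 15

3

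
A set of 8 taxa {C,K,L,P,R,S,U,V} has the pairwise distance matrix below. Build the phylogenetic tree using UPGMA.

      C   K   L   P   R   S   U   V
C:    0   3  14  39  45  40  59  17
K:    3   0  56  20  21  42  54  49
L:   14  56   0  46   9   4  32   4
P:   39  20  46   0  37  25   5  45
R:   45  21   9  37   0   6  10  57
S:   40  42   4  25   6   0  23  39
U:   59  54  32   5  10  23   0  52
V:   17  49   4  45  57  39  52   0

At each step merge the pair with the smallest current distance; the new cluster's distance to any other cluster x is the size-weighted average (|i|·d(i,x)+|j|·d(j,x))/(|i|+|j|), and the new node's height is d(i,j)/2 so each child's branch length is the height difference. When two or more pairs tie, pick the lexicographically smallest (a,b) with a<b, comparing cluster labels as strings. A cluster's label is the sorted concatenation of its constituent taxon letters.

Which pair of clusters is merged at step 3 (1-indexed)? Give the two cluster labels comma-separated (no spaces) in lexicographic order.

P,U

step 1: merge (C,K) at d=3; branch lengths C→3/2, K→3/2; new cluster CK
  updated: d(CK,L)=35, d(CK,P)=59/2, d(CK,R)=33, d(CK,S)=41, d(CK,U)=113/2, d(CK,V)=33
step 2: merge (L,S) at d=4; branch lengths L→2, S→2; new cluster LS
  updated: d(CK,LS)=38, d(LS,P)=71/2, d(LS,R)=15/2, d(LS,U)=55/2, d(LS,V)=43/2
step 3: merge (P,U) at d=5; branch lengths P→5/2, U→5/2; new cluster PU
  updated: d(CK,PU)=43, d(LS,PU)=63/2, d(PU,R)=47/2, d(PU,V)=97/2
step 4: merge (LS,R) at d=15/2; branch lengths LS→7/4, R→15/4; new cluster LRS
  updated: d(CK,LRS)=109/3, d(LRS,PU)=173/6, d(LRS,V)=100/3
step 5: merge (LRS,PU) at d=173/6; branch lengths LRS→32/3, PU→143/12; new cluster LPRSU
  updated: d(CK,LPRSU)=39, d(LPRSU,V)=197/5
step 6: merge (CK,V) at d=33; branch lengths CK→15, V→33/2; new cluster CKV
  updated: d(CKV,LPRSU)=587/15
step 7: merge (CKV,LPRSU) at d=587/15; branch lengths CKV→46/15, LPRSU→103/20; new cluster CKLPRSUV
final tree: (((C:3/2,K:3/2):15,V:33/2):46/15,(((L:2,S:2):7/4,R:15/4):32/3,(P:5/2,U:5/2):143/12):103/20)
total length: 399/5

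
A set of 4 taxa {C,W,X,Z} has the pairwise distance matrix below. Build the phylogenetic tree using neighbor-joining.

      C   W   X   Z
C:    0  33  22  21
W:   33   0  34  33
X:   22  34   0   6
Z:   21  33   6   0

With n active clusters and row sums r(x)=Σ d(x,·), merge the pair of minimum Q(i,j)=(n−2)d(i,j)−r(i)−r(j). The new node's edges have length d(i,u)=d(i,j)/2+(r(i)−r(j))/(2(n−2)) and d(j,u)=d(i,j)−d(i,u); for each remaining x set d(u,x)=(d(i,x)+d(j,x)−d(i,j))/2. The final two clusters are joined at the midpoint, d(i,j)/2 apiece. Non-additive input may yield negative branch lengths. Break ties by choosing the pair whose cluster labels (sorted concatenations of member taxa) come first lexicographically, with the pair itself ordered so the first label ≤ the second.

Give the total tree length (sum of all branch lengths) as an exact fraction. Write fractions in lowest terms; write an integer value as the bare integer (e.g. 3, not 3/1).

47

1. join C+W (d=33, Q=-110) ⇒ CW; edges |C|=21/2, |W|=45/2
  updated: d(CW,X)=23/2, d(CW,Z)=21/2
2. join CW+X (d=23/2, Q=-28) ⇒ CWX; edges |CW|=8, |X|=7/2
  updated: d(CWX,Z)=5/2
3. join CWX+Z (d=5/2) ⇒ CWXZ; edges |CWX|=5/4, |Z|=5/4
final tree: (((C:21/2,W:45/2):8,X:7/2):5/4,Z:5/4)
total length: 47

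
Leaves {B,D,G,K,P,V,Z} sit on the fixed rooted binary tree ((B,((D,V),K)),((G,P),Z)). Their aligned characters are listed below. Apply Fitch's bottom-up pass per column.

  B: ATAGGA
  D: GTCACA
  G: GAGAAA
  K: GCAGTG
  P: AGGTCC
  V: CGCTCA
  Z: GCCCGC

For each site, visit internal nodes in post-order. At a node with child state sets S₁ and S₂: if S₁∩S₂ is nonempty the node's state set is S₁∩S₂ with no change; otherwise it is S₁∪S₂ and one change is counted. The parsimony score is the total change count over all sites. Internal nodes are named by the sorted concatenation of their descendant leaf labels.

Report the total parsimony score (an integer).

23

site 0, node DV: D={G} ∪ V={C} → {C,G} (+1)
site 0, node DKV: DV={C,G} ∩ K={G} → {G} (+0)
site 0, node BDKV: B={A} ∪ DKV={G} → {A,G} (+1)
site 0, node GP: G={G} ∪ P={A} → {A,G} (+1)
site 0, node GPZ: GP={A,G} ∩ Z={G} → {G} (+0)
site 0, node BDGKPVZ: BDKV={A,G} ∩ GPZ={G} → {G} (+0)
site 1, node DV: D={T} ∪ V={G} → {G,T} (+1)
site 1, node DKV: DV={G,T} ∪ K={C} → {C,G,T} (+1)
site 1, node BDKV: B={T} ∩ DKV={C,G,T} → {T} (+0)
site 1, node GP: G={A} ∪ P={G} → {A,G} (+1)
site 1, node GPZ: GP={A,G} ∪ Z={C} → {A,C,G} (+1)
site 1, node BDGKPVZ: BDKV={T} ∪ GPZ={A,C,G} → {A,C,G,T} (+1)
site 2, node DV: D={C} ∩ V={C} → {C} (+0)
site 2, node DKV: DV={C} ∪ K={A} → {A,C} (+1)
site 2, node BDKV: B={A} ∩ DKV={A,C} → {A} (+0)
site 2, node GP: G={G} ∩ P={G} → {G} (+0)
site 2, node GPZ: GP={G} ∪ Z={C} → {C,G} (+1)
site 2, node BDGKPVZ: BDKV={A} ∪ GPZ={C,G} → {A,C,G} (+1)
site 3, node DV: D={A} ∪ V={T} → {A,T} (+1)
site 3, node DKV: DV={A,T} ∪ K={G} → {A,G,T} (+1)
site 3, node BDKV: B={G} ∩ DKV={A,G,T} → {G} (+0)
site 3, node GP: G={A} ∪ P={T} → {A,T} (+1)
site 3, node GPZ: GP={A,T} ∪ Z={C} → {A,C,T} (+1)
site 3, node BDGKPVZ: BDKV={G} ∪ GPZ={A,C,T} → {A,C,G,T} (+1)
site 4, node DV: D={C} ∩ V={C} → {C} (+0)
site 4, node DKV: DV={C} ∪ K={T} → {C,T} (+1)
site 4, node BDKV: B={G} ∪ DKV={C,T} → {C,G,T} (+1)
site 4, node GP: G={A} ∪ P={C} → {A,C} (+1)
site 4, node GPZ: GP={A,C} ∪ Z={G} → {A,C,G} (+1)
site 4, node BDGKPVZ: BDKV={C,G,T} ∩ GPZ={A,C,G} → {C,G} (+0)
site 5, node DV: D={A} ∩ V={A} → {A} (+0)
site 5, node DKV: DV={A} ∪ K={G} → {A,G} (+1)
site 5, node BDKV: B={A} ∩ DKV={A,G} → {A} (+0)
site 5, node GP: G={A} ∪ P={C} → {A,C} (+1)
site 5, node GPZ: GP={A,C} ∩ Z={C} → {C} (+0)
site 5, node BDGKPVZ: BDKV={A} ∪ GPZ={C} → {A,C} (+1)
per-site changes: [3, 5, 3, 5, 4, 3]; total = 23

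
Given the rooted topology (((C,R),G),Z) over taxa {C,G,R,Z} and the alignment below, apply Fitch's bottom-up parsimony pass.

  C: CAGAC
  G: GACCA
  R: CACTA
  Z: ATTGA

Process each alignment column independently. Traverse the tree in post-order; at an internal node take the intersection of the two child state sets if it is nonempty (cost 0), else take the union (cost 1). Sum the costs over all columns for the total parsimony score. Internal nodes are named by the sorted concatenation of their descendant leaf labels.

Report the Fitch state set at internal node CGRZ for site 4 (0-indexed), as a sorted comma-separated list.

A

site 0, node CR: C={C} ∩ R={C} → {C} (+0)
site 0, node CGR: CR={C} ∪ G={G} → {C,G} (+1)
site 0, node CGRZ: CGR={C,G} ∪ Z={A} → {A,C,G} (+1)
site 1, node CR: C={A} ∩ R={A} → {A} (+0)
site 1, node CGR: CR={A} ∩ G={A} → {A} (+0)
site 1, node CGRZ: CGR={A} ∪ Z={T} → {A,T} (+1)
site 2, node CR: C={G} ∪ R={C} → {C,G} (+1)
site 2, node CGR: CR={C,G} ∩ G={C} → {C} (+0)
site 2, node CGRZ: CGR={C} ∪ Z={T} → {C,T} (+1)
site 3, node CR: C={A} ∪ R={T} → {A,T} (+1)
site 3, node CGR: CR={A,T} ∪ G={C} → {A,C,T} (+1)
site 3, node CGRZ: CGR={A,C,T} ∪ Z={G} → {A,C,G,T} (+1)
site 4, node CR: C={C} ∪ R={A} → {A,C} (+1)
site 4, node CGR: CR={A,C} ∩ G={A} → {A} (+0)
site 4, node CGRZ: CGR={A} ∩ Z={A} → {A} (+0)
per-site changes: [2, 1, 2, 3, 1]; total = 9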